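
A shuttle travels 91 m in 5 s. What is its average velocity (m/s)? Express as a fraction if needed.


Given: distance d = 91 m, time t = 5 s
Using v = d / t
v = 91 / 5
v = 91/5 m/s

91/5 m/s


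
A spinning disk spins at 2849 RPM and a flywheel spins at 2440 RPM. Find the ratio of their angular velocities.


Given: RPM_A = 2849, RPM_B = 2440
omega = 2*pi*RPM/60, so omega_A/omega_B = RPM_A / RPM_B
omega_A/omega_B = 2849 / 2440
omega_A/omega_B = 2849/2440

2849/2440


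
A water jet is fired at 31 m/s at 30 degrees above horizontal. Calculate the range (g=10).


Given: v0 = 31 m/s, theta = 30 deg, g = 10 m/s^2
sin(2*30) = sin(60) = sqrt(3)/2
Using R = v0^2 * sin(2*theta) / g
R = 31^2 * (sqrt(3)/2) / 10
R = 961 * sqrt(3) / 20
R = 961/20*sqrt(3) m

961/20*sqrt(3) m


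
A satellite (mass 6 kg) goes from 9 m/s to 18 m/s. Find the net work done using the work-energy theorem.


Given: m = 6 kg, v0 = 9 m/s, v = 18 m/s
Using W = (1/2)*m*(v^2 - v0^2)
v^2 = 18^2 = 324
v0^2 = 9^2 = 81
v^2 - v0^2 = 324 - 81 = 243
W = (1/2)*6*243 = 729 J

729 J


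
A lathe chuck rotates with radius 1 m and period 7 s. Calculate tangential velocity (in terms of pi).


Given: radius r = 1 m, period T = 7 s
Using v = 2*pi*r / T
v = 2*pi*1 / 7
v = 2*pi / 7
v = 2/7*pi m/s

2/7*pi m/s


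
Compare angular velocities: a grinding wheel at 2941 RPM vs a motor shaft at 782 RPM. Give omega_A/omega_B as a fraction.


Given: RPM_A = 2941, RPM_B = 782
omega = 2*pi*RPM/60, so omega_A/omega_B = RPM_A / RPM_B
omega_A/omega_B = 2941 / 782
omega_A/omega_B = 173/46

173/46


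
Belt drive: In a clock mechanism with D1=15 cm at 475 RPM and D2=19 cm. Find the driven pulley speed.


Given: D1 = 15 cm, w1 = 475 RPM, D2 = 19 cm
Using D1*w1 = D2*w2
w2 = D1*w1 / D2
w2 = 15*475 / 19
w2 = 7125 / 19
w2 = 375 RPM

375 RPM


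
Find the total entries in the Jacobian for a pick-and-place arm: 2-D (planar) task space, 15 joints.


Given: task space dimension = 2, joints = 15
Jacobian is a 2 x 15 matrix
Total entries = rows * columns
Total = 2 * 15
Total = 30

30


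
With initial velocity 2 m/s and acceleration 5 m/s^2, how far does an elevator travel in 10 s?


Given: v0 = 2 m/s, a = 5 m/s^2, t = 10 s
Using s = v0*t + (1/2)*a*t^2
s = 2*10 + (1/2)*5*10^2
s = 20 + (1/2)*500
s = 20 + 250
s = 270

270 m


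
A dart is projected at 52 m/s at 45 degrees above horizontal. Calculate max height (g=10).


Given: v0 = 52 m/s, theta = 45 deg, g = 10 m/s^2
sin^2(45) = 1/2
Using H = v0^2 * sin^2(theta) / (2*g)
H = 52^2 * 1/2 / (2*10)
H = 2704 * 1/2 / 20
H = 1352 / 20
H = 338/5 m

338/5 m


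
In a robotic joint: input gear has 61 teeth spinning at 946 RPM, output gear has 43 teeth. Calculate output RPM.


Given: N1 = 61 teeth, w1 = 946 RPM, N2 = 43 teeth
Using N1*w1 = N2*w2
w2 = N1*w1 / N2
w2 = 61*946 / 43
w2 = 57706 / 43
w2 = 1342 RPM

1342 RPM


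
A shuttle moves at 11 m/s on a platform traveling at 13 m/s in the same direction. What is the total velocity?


Given: object velocity = 11 m/s, platform velocity = 13 m/s (same direction)
Using classical velocity addition: v_total = v_object + v_platform
v_total = 11 + 13
v_total = 24 m/s

24 m/s


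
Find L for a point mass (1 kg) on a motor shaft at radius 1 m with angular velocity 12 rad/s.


Given: m = 1 kg, r = 1 m, omega = 12 rad/s
For a point mass: I = m*r^2
I = 1*1^2 = 1*1 = 1
L = I*omega = 1*12
L = 12 kg*m^2/s

12 kg*m^2/s


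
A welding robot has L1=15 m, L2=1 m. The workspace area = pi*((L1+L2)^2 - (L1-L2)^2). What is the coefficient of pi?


Given: L1 = 15, L2 = 1
(L1+L2)^2 = (16)^2 = 256
(L1-L2)^2 = (14)^2 = 196
Difference = 256 - 196 = 60
This equals 4*L1*L2 = 4*15*1 = 60
Workspace area = 60*pi

60


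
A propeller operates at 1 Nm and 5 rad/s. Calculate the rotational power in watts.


Given: tau = 1 Nm, omega = 5 rad/s
Using P = tau * omega
P = 1 * 5
P = 5 W

5 W


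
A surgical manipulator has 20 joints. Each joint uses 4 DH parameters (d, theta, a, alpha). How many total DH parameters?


Given: 20 joints, 4 DH parameters per joint (d, theta, a, alpha)
Total DH parameters = number_of_joints * 4
Total = 20 * 4
Total = 80

80


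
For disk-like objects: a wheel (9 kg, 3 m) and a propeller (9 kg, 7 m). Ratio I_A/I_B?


Given: M1=9 kg, R1=3 m, M2=9 kg, R2=7 m
For a disk: I = (1/2)*M*R^2, so I_A/I_B = (M1*R1^2)/(M2*R2^2)
M1*R1^2 = 9*9 = 81
M2*R2^2 = 9*49 = 441
I_A/I_B = 81/441 = 9/49

9/49


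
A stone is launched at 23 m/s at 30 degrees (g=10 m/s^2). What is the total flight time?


Given: v0 = 23 m/s, theta = 30 deg, g = 10 m/s^2
sin(30) = 1/2
Using T = 2*v0*sin(theta) / g
T = 2*23*1/2 / 10
T = 23 / 10
T = 23/10 s

23/10 s


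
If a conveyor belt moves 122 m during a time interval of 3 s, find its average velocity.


Given: distance d = 122 m, time t = 3 s
Using v = d / t
v = 122 / 3
v = 122/3 m/s

122/3 m/s


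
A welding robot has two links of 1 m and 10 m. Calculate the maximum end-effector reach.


Given: L1 = 1 m, L2 = 10 m
For a 2-link planar arm, max reach = L1 + L2 (fully extended)
Max reach = 1 + 10
Max reach = 11 m

11 m


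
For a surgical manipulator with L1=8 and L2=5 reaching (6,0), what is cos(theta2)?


Given: L1 = 8, L2 = 5, target (x, y) = (6, 0)
Using cos(theta2) = (x^2 + y^2 - L1^2 - L2^2) / (2*L1*L2)
x^2 + y^2 = 6^2 + 0 = 36
L1^2 + L2^2 = 64 + 25 = 89
Numerator = 36 - 89 = -53
Denominator = 2*8*5 = 80
cos(theta2) = -53/80 = -53/80

-53/80


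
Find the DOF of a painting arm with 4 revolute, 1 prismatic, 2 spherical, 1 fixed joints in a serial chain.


Given: serial robot with 4 revolute, 1 prismatic, 2 spherical, 1 fixed joints
DOF contribution per joint type: revolute=1, prismatic=1, spherical=3, fixed=0
DOF = 4*1 + 1*1 + 2*3 + 1*0
DOF = 11

11


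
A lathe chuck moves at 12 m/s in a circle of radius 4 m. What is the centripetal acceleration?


Given: v = 12 m/s, r = 4 m
Using a_c = v^2 / r
a_c = 12^2 / 4
a_c = 144 / 4
a_c = 36 m/s^2

36 m/s^2


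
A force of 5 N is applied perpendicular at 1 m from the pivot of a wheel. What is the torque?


Given: F = 5 N, r = 1 m, angle = 90 deg (perpendicular)
Using tau = F * r * sin(90)
sin(90) = 1
tau = 5 * 1 * 1
tau = 5 Nm

5 Nm


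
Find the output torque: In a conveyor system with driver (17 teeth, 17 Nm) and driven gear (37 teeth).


Given: N1 = 17, N2 = 37, T1 = 17 Nm
Using T2/T1 = N2/N1
T2 = T1 * N2 / N1
T2 = 17 * 37 / 17
T2 = 629 / 17
T2 = 37 Nm

37 Nm


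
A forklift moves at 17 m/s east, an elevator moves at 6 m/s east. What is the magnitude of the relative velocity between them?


Given: v_A = 17 m/s east, v_B = 6 m/s east
Both move in the same direction; relative speed = |v_A - v_B|
|17 - 6| = |11|
= 11 m/s

11 m/s


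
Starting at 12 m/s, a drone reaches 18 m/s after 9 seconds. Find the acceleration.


Given: initial velocity v0 = 12 m/s, final velocity v = 18 m/s, time t = 9 s
Using a = (v - v0) / t
a = (18 - 12) / 9
a = 6 / 9
a = 2/3 m/s^2

2/3 m/s^2


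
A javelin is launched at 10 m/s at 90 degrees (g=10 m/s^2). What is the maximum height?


Given: v0 = 10 m/s, theta = 90 deg, g = 10 m/s^2
sin^2(90) = 1
Using H = v0^2 * sin^2(theta) / (2*g)
H = 10^2 * 1 / (2*10)
H = 100 * 1 / 20
H = 100 / 20
H = 5 m

5 m


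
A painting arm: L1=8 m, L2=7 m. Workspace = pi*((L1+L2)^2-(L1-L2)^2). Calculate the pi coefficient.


Given: L1 = 8, L2 = 7
(L1+L2)^2 = (15)^2 = 225
(L1-L2)^2 = (1)^2 = 1
Difference = 225 - 1 = 224
This equals 4*L1*L2 = 4*8*7 = 224
Workspace area = 224*pi

224


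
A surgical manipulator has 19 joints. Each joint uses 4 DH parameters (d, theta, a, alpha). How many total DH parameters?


Given: 19 joints, 4 DH parameters per joint (d, theta, a, alpha)
Total DH parameters = number_of_joints * 4
Total = 19 * 4
Total = 76

76


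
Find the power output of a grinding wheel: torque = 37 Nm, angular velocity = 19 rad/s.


Given: tau = 37 Nm, omega = 19 rad/s
Using P = tau * omega
P = 37 * 19
P = 703 W

703 W


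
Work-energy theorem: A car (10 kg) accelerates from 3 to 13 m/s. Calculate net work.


Given: m = 10 kg, v0 = 3 m/s, v = 13 m/s
Using W = (1/2)*m*(v^2 - v0^2)
v^2 = 13^2 = 169
v0^2 = 3^2 = 9
v^2 - v0^2 = 169 - 9 = 160
W = (1/2)*10*160 = 800 J

800 J


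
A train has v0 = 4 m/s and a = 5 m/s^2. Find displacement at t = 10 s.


Given: v0 = 4 m/s, a = 5 m/s^2, t = 10 s
Using s = v0*t + (1/2)*a*t^2
s = 4*10 + (1/2)*5*10^2
s = 40 + (1/2)*500
s = 40 + 250
s = 290

290 m


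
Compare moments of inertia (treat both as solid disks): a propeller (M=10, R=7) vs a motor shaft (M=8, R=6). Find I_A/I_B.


Given: M1=10 kg, R1=7 m, M2=8 kg, R2=6 m
For a disk: I = (1/2)*M*R^2, so I_A/I_B = (M1*R1^2)/(M2*R2^2)
M1*R1^2 = 10*49 = 490
M2*R2^2 = 8*36 = 288
I_A/I_B = 490/288 = 245/144

245/144


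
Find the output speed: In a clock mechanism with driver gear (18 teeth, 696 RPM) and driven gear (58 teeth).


Given: N1 = 18 teeth, w1 = 696 RPM, N2 = 58 teeth
Using N1*w1 = N2*w2
w2 = N1*w1 / N2
w2 = 18*696 / 58
w2 = 12528 / 58
w2 = 216 RPM

216 RPM


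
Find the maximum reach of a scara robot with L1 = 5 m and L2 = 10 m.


Given: L1 = 5 m, L2 = 10 m
For a 2-link planar arm, max reach = L1 + L2 (fully extended)
Max reach = 5 + 10
Max reach = 15 m

15 m


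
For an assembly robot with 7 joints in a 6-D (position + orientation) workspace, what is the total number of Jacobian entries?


Given: task space dimension = 6, joints = 7
Jacobian is a 6 x 7 matrix
Total entries = rows * columns
Total = 6 * 7
Total = 42

42


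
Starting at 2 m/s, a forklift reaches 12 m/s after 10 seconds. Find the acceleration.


Given: initial velocity v0 = 2 m/s, final velocity v = 12 m/s, time t = 10 s
Using a = (v - v0) / t
a = (12 - 2) / 10
a = 10 / 10
a = 1 m/s^2

1 m/s^2


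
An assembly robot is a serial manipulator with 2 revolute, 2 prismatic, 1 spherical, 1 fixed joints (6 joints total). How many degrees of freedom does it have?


Given: serial robot with 2 revolute, 2 prismatic, 1 spherical, 1 fixed joints
DOF contribution per joint type: revolute=1, prismatic=1, spherical=3, fixed=0
DOF = 2*1 + 2*1 + 1*3 + 1*0
DOF = 7

7


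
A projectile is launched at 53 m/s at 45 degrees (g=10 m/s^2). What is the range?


Given: v0 = 53 m/s, theta = 45 deg, g = 10 m/s^2
sin(2*45) = sin(90) = 1
Using R = v0^2 * sin(2*theta) / g
R = 53^2 * 1 / 10
R = 2809 / 10
R = 2809/10 m

2809/10 m


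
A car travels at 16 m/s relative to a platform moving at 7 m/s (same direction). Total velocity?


Given: object velocity = 16 m/s, platform velocity = 7 m/s (same direction)
Using classical velocity addition: v_total = v_object + v_platform
v_total = 16 + 7
v_total = 23 m/s

23 m/s


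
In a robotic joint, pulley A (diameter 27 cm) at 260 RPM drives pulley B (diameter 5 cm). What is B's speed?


Given: D1 = 27 cm, w1 = 260 RPM, D2 = 5 cm
Using D1*w1 = D2*w2
w2 = D1*w1 / D2
w2 = 27*260 / 5
w2 = 7020 / 5
w2 = 1404 RPM

1404 RPM


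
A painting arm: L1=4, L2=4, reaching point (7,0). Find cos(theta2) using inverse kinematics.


Given: L1 = 4, L2 = 4, target (x, y) = (7, 0)
Using cos(theta2) = (x^2 + y^2 - L1^2 - L2^2) / (2*L1*L2)
x^2 + y^2 = 7^2 + 0 = 49
L1^2 + L2^2 = 16 + 16 = 32
Numerator = 49 - 32 = 17
Denominator = 2*4*4 = 32
cos(theta2) = 17/32 = 17/32

17/32


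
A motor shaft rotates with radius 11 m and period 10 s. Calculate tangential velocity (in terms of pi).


Given: radius r = 11 m, period T = 10 s
Using v = 2*pi*r / T
v = 2*pi*11 / 10
v = 22*pi / 10
v = 11/5*pi m/s

11/5*pi m/s


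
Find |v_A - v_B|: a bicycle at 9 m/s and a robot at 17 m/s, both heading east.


Given: v_A = 9 m/s east, v_B = 17 m/s east
Both move in the same direction; relative speed = |v_A - v_B|
|9 - 17| = |-8|
= 8 m/s

8 m/s


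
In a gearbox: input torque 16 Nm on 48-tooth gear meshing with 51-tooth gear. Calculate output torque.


Given: N1 = 48, N2 = 51, T1 = 16 Nm
Using T2/T1 = N2/N1
T2 = T1 * N2 / N1
T2 = 16 * 51 / 48
T2 = 816 / 48
T2 = 17 Nm

17 Nm


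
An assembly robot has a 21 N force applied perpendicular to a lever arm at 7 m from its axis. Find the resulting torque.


Given: F = 21 N, r = 7 m, angle = 90 deg (perpendicular)
Using tau = F * r * sin(90)
sin(90) = 1
tau = 21 * 7 * 1
tau = 147 Nm

147 Nm


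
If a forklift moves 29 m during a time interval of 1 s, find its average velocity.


Given: distance d = 29 m, time t = 1 s
Using v = d / t
v = 29 / 1
v = 29 m/s

29 m/s


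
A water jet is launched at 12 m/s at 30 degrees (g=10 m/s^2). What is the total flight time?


Given: v0 = 12 m/s, theta = 30 deg, g = 10 m/s^2
sin(30) = 1/2
Using T = 2*v0*sin(theta) / g
T = 2*12*1/2 / 10
T = 12 / 10
T = 6/5 s

6/5 s


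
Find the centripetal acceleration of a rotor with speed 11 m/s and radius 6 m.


Given: v = 11 m/s, r = 6 m
Using a_c = v^2 / r
a_c = 11^2 / 6
a_c = 121 / 6
a_c = 121/6 m/s^2

121/6 m/s^2


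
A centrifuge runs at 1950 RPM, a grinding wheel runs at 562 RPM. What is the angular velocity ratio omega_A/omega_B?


Given: RPM_A = 1950, RPM_B = 562
omega = 2*pi*RPM/60, so omega_A/omega_B = RPM_A / RPM_B
omega_A/omega_B = 1950 / 562
omega_A/omega_B = 975/281

975/281


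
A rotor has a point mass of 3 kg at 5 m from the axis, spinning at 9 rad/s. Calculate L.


Given: m = 3 kg, r = 5 m, omega = 9 rad/s
For a point mass: I = m*r^2
I = 3*5^2 = 3*25 = 75
L = I*omega = 75*9
L = 675 kg*m^2/s

675 kg*m^2/s


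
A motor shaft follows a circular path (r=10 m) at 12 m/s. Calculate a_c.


Given: v = 12 m/s, r = 10 m
Using a_c = v^2 / r
a_c = 12^2 / 10
a_c = 144 / 10
a_c = 72/5 m/s^2

72/5 m/s^2


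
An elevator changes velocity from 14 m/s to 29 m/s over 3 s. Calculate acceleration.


Given: initial velocity v0 = 14 m/s, final velocity v = 29 m/s, time t = 3 s
Using a = (v - v0) / t
a = (29 - 14) / 3
a = 15 / 3
a = 5 m/s^2

5 m/s^2


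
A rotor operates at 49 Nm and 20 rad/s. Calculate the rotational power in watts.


Given: tau = 49 Nm, omega = 20 rad/s
Using P = tau * omega
P = 49 * 20
P = 980 W

980 W


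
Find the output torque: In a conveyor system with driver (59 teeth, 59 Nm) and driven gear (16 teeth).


Given: N1 = 59, N2 = 16, T1 = 59 Nm
Using T2/T1 = N2/N1
T2 = T1 * N2 / N1
T2 = 59 * 16 / 59
T2 = 944 / 59
T2 = 16 Nm

16 Nm


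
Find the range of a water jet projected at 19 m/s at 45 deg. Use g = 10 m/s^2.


Given: v0 = 19 m/s, theta = 45 deg, g = 10 m/s^2
sin(2*45) = sin(90) = 1
Using R = v0^2 * sin(2*theta) / g
R = 19^2 * 1 / 10
R = 361 / 10
R = 361/10 m

361/10 m


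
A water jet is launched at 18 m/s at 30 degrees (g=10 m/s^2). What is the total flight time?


Given: v0 = 18 m/s, theta = 30 deg, g = 10 m/s^2
sin(30) = 1/2
Using T = 2*v0*sin(theta) / g
T = 2*18*1/2 / 10
T = 18 / 10
T = 9/5 s

9/5 s


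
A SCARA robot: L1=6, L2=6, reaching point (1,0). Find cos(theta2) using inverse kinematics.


Given: L1 = 6, L2 = 6, target (x, y) = (1, 0)
Using cos(theta2) = (x^2 + y^2 - L1^2 - L2^2) / (2*L1*L2)
x^2 + y^2 = 1^2 + 0 = 1
L1^2 + L2^2 = 36 + 36 = 72
Numerator = 1 - 72 = -71
Denominator = 2*6*6 = 72
cos(theta2) = -71/72 = -71/72

-71/72


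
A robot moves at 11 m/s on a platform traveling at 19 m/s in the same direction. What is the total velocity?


Given: object velocity = 11 m/s, platform velocity = 19 m/s (same direction)
Using classical velocity addition: v_total = v_object + v_platform
v_total = 11 + 19
v_total = 30 m/s

30 m/s


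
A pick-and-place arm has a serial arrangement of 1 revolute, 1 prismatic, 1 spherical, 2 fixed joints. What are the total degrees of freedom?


Given: serial robot with 1 revolute, 1 prismatic, 1 spherical, 2 fixed joints
DOF contribution per joint type: revolute=1, prismatic=1, spherical=3, fixed=0
DOF = 1*1 + 1*1 + 1*3 + 2*0
DOF = 5

5


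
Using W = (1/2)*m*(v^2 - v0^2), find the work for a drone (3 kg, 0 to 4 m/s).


Given: m = 3 kg, v0 = 0 m/s, v = 4 m/s
Using W = (1/2)*m*(v^2 - v0^2)
v^2 = 4^2 = 16
v0^2 = 0^2 = 0
v^2 - v0^2 = 16 - 0 = 16
W = (1/2)*3*16 = 24 J

24 J


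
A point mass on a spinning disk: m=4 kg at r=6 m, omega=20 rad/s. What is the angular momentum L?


Given: m = 4 kg, r = 6 m, omega = 20 rad/s
For a point mass: I = m*r^2
I = 4*6^2 = 4*36 = 144
L = I*omega = 144*20
L = 2880 kg*m^2/s

2880 kg*m^2/s


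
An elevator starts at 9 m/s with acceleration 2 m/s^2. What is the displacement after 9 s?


Given: v0 = 9 m/s, a = 2 m/s^2, t = 9 s
Using s = v0*t + (1/2)*a*t^2
s = 9*9 + (1/2)*2*9^2
s = 81 + (1/2)*162
s = 81 + 81
s = 162

162 m


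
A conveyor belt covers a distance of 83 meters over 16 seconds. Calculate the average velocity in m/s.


Given: distance d = 83 m, time t = 16 s
Using v = d / t
v = 83 / 16
v = 83/16 m/s

83/16 m/s


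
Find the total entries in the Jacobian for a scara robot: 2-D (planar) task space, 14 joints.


Given: task space dimension = 2, joints = 14
Jacobian is a 2 x 14 matrix
Total entries = rows * columns
Total = 2 * 14
Total = 28

28


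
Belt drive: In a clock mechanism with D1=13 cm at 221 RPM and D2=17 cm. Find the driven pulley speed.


Given: D1 = 13 cm, w1 = 221 RPM, D2 = 17 cm
Using D1*w1 = D2*w2
w2 = D1*w1 / D2
w2 = 13*221 / 17
w2 = 2873 / 17
w2 = 169 RPM

169 RPM


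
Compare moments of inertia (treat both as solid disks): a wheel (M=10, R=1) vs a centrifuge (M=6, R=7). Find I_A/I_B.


Given: M1=10 kg, R1=1 m, M2=6 kg, R2=7 m
For a disk: I = (1/2)*M*R^2, so I_A/I_B = (M1*R1^2)/(M2*R2^2)
M1*R1^2 = 10*1 = 10
M2*R2^2 = 6*49 = 294
I_A/I_B = 10/294 = 5/147

5/147


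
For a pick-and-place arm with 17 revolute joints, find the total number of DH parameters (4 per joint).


Given: 17 joints, 4 DH parameters per joint (d, theta, a, alpha)
Total DH parameters = number_of_joints * 4
Total = 17 * 4
Total = 68

68


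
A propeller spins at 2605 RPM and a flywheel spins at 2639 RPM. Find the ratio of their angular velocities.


Given: RPM_A = 2605, RPM_B = 2639
omega = 2*pi*RPM/60, so omega_A/omega_B = RPM_A / RPM_B
omega_A/omega_B = 2605 / 2639
omega_A/omega_B = 2605/2639

2605/2639


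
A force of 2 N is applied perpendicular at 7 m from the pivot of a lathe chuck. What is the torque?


Given: F = 2 N, r = 7 m, angle = 90 deg (perpendicular)
Using tau = F * r * sin(90)
sin(90) = 1
tau = 2 * 7 * 1
tau = 14 Nm

14 Nm


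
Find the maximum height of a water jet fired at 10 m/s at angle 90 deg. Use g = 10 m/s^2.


Given: v0 = 10 m/s, theta = 90 deg, g = 10 m/s^2
sin^2(90) = 1
Using H = v0^2 * sin^2(theta) / (2*g)
H = 10^2 * 1 / (2*10)
H = 100 * 1 / 20
H = 100 / 20
H = 5 m

5 m


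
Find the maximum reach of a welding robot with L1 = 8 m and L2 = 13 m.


Given: L1 = 8 m, L2 = 13 m
For a 2-link planar arm, max reach = L1 + L2 (fully extended)
Max reach = 8 + 13
Max reach = 21 m

21 m


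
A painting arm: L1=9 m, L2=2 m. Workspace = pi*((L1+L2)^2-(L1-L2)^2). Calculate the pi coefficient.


Given: L1 = 9, L2 = 2
(L1+L2)^2 = (11)^2 = 121
(L1-L2)^2 = (7)^2 = 49
Difference = 121 - 49 = 72
This equals 4*L1*L2 = 4*9*2 = 72
Workspace area = 72*pi

72


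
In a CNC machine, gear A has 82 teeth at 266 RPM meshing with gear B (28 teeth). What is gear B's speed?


Given: N1 = 82 teeth, w1 = 266 RPM, N2 = 28 teeth
Using N1*w1 = N2*w2
w2 = N1*w1 / N2
w2 = 82*266 / 28
w2 = 21812 / 28
w2 = 779 RPM

779 RPM


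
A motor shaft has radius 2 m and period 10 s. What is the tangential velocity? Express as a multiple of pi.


Given: radius r = 2 m, period T = 10 s
Using v = 2*pi*r / T
v = 2*pi*2 / 10
v = 4*pi / 10
v = 2/5*pi m/s

2/5*pi m/s


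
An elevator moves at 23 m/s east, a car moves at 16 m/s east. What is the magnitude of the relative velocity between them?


Given: v_A = 23 m/s east, v_B = 16 m/s east
Both move in the same direction; relative speed = |v_A - v_B|
|23 - 16| = |7|
= 7 m/s

7 m/s


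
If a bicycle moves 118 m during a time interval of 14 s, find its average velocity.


Given: distance d = 118 m, time t = 14 s
Using v = d / t
v = 118 / 14
v = 59/7 m/s

59/7 m/s


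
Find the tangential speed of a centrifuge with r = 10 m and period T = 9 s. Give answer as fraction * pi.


Given: radius r = 10 m, period T = 9 s
Using v = 2*pi*r / T
v = 2*pi*10 / 9
v = 20*pi / 9
v = 20/9*pi m/s

20/9*pi m/s


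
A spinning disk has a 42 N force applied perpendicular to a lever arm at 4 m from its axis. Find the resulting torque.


Given: F = 42 N, r = 4 m, angle = 90 deg (perpendicular)
Using tau = F * r * sin(90)
sin(90) = 1
tau = 42 * 4 * 1
tau = 168 Nm

168 Nm


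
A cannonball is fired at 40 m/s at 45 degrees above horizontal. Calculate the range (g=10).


Given: v0 = 40 m/s, theta = 45 deg, g = 10 m/s^2
sin(2*45) = sin(90) = 1
Using R = v0^2 * sin(2*theta) / g
R = 40^2 * 1 / 10
R = 1600 / 10
R = 160 m

160 m


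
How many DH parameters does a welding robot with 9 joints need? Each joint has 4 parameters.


Given: 9 joints, 4 DH parameters per joint (d, theta, a, alpha)
Total DH parameters = number_of_joints * 4
Total = 9 * 4
Total = 36

36


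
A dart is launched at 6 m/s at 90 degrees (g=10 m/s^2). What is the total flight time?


Given: v0 = 6 m/s, theta = 90 deg, g = 10 m/s^2
sin(90) = 1
Using T = 2*v0*sin(theta) / g
T = 2*6*1 / 10
T = 12 / 10
T = 6/5 s

6/5 s


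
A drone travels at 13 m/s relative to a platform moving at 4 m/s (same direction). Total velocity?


Given: object velocity = 13 m/s, platform velocity = 4 m/s (same direction)
Using classical velocity addition: v_total = v_object + v_platform
v_total = 13 + 4
v_total = 17 m/s

17 m/s


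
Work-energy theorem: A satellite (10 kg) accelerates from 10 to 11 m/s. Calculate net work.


Given: m = 10 kg, v0 = 10 m/s, v = 11 m/s
Using W = (1/2)*m*(v^2 - v0^2)
v^2 = 11^2 = 121
v0^2 = 10^2 = 100
v^2 - v0^2 = 121 - 100 = 21
W = (1/2)*10*21 = 105 J

105 J


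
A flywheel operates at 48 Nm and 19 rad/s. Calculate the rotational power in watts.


Given: tau = 48 Nm, omega = 19 rad/s
Using P = tau * omega
P = 48 * 19
P = 912 W

912 W


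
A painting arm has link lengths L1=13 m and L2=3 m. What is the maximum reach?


Given: L1 = 13 m, L2 = 3 m
For a 2-link planar arm, max reach = L1 + L2 (fully extended)
Max reach = 13 + 3
Max reach = 16 m

16 m


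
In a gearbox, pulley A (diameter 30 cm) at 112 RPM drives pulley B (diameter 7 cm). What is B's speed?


Given: D1 = 30 cm, w1 = 112 RPM, D2 = 7 cm
Using D1*w1 = D2*w2
w2 = D1*w1 / D2
w2 = 30*112 / 7
w2 = 3360 / 7
w2 = 480 RPM

480 RPM


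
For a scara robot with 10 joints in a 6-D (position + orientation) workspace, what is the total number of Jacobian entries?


Given: task space dimension = 6, joints = 10
Jacobian is a 6 x 10 matrix
Total entries = rows * columns
Total = 6 * 10
Total = 60

60


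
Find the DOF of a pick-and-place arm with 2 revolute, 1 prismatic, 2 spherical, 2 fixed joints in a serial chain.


Given: serial robot with 2 revolute, 1 prismatic, 2 spherical, 2 fixed joints
DOF contribution per joint type: revolute=1, prismatic=1, spherical=3, fixed=0
DOF = 2*1 + 1*1 + 2*3 + 2*0
DOF = 9

9


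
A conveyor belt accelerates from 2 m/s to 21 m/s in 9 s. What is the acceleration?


Given: initial velocity v0 = 2 m/s, final velocity v = 21 m/s, time t = 9 s
Using a = (v - v0) / t
a = (21 - 2) / 9
a = 19 / 9
a = 19/9 m/s^2

19/9 m/s^2


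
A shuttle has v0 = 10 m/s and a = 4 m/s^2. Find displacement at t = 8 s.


Given: v0 = 10 m/s, a = 4 m/s^2, t = 8 s
Using s = v0*t + (1/2)*a*t^2
s = 10*8 + (1/2)*4*8^2
s = 80 + (1/2)*256
s = 80 + 128
s = 208

208 m


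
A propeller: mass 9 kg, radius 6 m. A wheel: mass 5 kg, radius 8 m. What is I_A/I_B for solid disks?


Given: M1=9 kg, R1=6 m, M2=5 kg, R2=8 m
For a disk: I = (1/2)*M*R^2, so I_A/I_B = (M1*R1^2)/(M2*R2^2)
M1*R1^2 = 9*36 = 324
M2*R2^2 = 5*64 = 320
I_A/I_B = 324/320 = 81/80

81/80


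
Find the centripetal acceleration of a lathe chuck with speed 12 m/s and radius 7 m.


Given: v = 12 m/s, r = 7 m
Using a_c = v^2 / r
a_c = 12^2 / 7
a_c = 144 / 7
a_c = 144/7 m/s^2

144/7 m/s^2


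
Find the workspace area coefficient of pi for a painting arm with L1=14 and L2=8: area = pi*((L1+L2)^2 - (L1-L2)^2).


Given: L1 = 14, L2 = 8
(L1+L2)^2 = (22)^2 = 484
(L1-L2)^2 = (6)^2 = 36
Difference = 484 - 36 = 448
This equals 4*L1*L2 = 4*14*8 = 448
Workspace area = 448*pi

448


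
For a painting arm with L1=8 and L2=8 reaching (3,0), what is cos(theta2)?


Given: L1 = 8, L2 = 8, target (x, y) = (3, 0)
Using cos(theta2) = (x^2 + y^2 - L1^2 - L2^2) / (2*L1*L2)
x^2 + y^2 = 3^2 + 0 = 9
L1^2 + L2^2 = 64 + 64 = 128
Numerator = 9 - 128 = -119
Denominator = 2*8*8 = 128
cos(theta2) = -119/128 = -119/128

-119/128


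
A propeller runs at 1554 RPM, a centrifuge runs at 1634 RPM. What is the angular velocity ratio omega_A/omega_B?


Given: RPM_A = 1554, RPM_B = 1634
omega = 2*pi*RPM/60, so omega_A/omega_B = RPM_A / RPM_B
omega_A/omega_B = 1554 / 1634
omega_A/omega_B = 777/817

777/817


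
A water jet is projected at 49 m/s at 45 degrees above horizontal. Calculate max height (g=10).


Given: v0 = 49 m/s, theta = 45 deg, g = 10 m/s^2
sin^2(45) = 1/2
Using H = v0^2 * sin^2(theta) / (2*g)
H = 49^2 * 1/2 / (2*10)
H = 2401 * 1/2 / 20
H = 2401/2 / 20
H = 2401/40 m

2401/40 m


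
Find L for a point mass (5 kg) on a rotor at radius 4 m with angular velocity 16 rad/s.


Given: m = 5 kg, r = 4 m, omega = 16 rad/s
For a point mass: I = m*r^2
I = 5*4^2 = 5*16 = 80
L = I*omega = 80*16
L = 1280 kg*m^2/s

1280 kg*m^2/s


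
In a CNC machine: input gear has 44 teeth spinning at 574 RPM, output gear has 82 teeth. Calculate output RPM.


Given: N1 = 44 teeth, w1 = 574 RPM, N2 = 82 teeth
Using N1*w1 = N2*w2
w2 = N1*w1 / N2
w2 = 44*574 / 82
w2 = 25256 / 82
w2 = 308 RPM

308 RPM


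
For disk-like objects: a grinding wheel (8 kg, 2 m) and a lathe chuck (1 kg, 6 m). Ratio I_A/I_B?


Given: M1=8 kg, R1=2 m, M2=1 kg, R2=6 m
For a disk: I = (1/2)*M*R^2, so I_A/I_B = (M1*R1^2)/(M2*R2^2)
M1*R1^2 = 8*4 = 32
M2*R2^2 = 1*36 = 36
I_A/I_B = 32/36 = 8/9

8/9


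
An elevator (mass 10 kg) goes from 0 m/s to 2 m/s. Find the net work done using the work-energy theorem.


Given: m = 10 kg, v0 = 0 m/s, v = 2 m/s
Using W = (1/2)*m*(v^2 - v0^2)
v^2 = 2^2 = 4
v0^2 = 0^2 = 0
v^2 - v0^2 = 4 - 0 = 4
W = (1/2)*10*4 = 20 J

20 J


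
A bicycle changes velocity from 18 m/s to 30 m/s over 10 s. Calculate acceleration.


Given: initial velocity v0 = 18 m/s, final velocity v = 30 m/s, time t = 10 s
Using a = (v - v0) / t
a = (30 - 18) / 10
a = 12 / 10
a = 6/5 m/s^2

6/5 m/s^2


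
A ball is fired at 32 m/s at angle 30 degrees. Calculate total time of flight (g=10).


Given: v0 = 32 m/s, theta = 30 deg, g = 10 m/s^2
sin(30) = 1/2
Using T = 2*v0*sin(theta) / g
T = 2*32*1/2 / 10
T = 32 / 10
T = 16/5 s

16/5 s


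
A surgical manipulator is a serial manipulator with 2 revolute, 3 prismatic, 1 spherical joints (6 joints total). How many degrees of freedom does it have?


Given: serial robot with 2 revolute, 3 prismatic, 1 spherical joints
DOF contribution per joint type: revolute=1, prismatic=1, spherical=3, fixed=0
DOF = 2*1 + 3*1 + 1*3
DOF = 8

8


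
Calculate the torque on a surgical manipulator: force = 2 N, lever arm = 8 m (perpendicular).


Given: F = 2 N, r = 8 m, angle = 90 deg (perpendicular)
Using tau = F * r * sin(90)
sin(90) = 1
tau = 2 * 8 * 1
tau = 16 Nm

16 Nm


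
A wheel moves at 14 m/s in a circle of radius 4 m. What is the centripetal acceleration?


Given: v = 14 m/s, r = 4 m
Using a_c = v^2 / r
a_c = 14^2 / 4
a_c = 196 / 4
a_c = 49 m/s^2

49 m/s^2


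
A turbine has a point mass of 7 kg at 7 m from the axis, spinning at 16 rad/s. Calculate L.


Given: m = 7 kg, r = 7 m, omega = 16 rad/s
For a point mass: I = m*r^2
I = 7*7^2 = 7*49 = 343
L = I*omega = 343*16
L = 5488 kg*m^2/s

5488 kg*m^2/s


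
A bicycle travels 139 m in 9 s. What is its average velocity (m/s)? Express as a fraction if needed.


Given: distance d = 139 m, time t = 9 s
Using v = d / t
v = 139 / 9
v = 139/9 m/s

139/9 m/s


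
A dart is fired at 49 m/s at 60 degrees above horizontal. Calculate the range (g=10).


Given: v0 = 49 m/s, theta = 60 deg, g = 10 m/s^2
sin(2*60) = sin(120) = sqrt(3)/2
Using R = v0^2 * sin(2*theta) / g
R = 49^2 * (sqrt(3)/2) / 10
R = 2401 * sqrt(3) / 20
R = 2401/20*sqrt(3) m

2401/20*sqrt(3) m


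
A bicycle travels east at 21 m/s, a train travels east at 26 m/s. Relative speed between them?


Given: v_A = 21 m/s east, v_B = 26 m/s east
Both move in the same direction; relative speed = |v_A - v_B|
|21 - 26| = |-5|
= 5 m/s

5 m/s


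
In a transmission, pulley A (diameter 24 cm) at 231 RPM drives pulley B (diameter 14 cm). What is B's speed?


Given: D1 = 24 cm, w1 = 231 RPM, D2 = 14 cm
Using D1*w1 = D2*w2
w2 = D1*w1 / D2
w2 = 24*231 / 14
w2 = 5544 / 14
w2 = 396 RPM

396 RPM


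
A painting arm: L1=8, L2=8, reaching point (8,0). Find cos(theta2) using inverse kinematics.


Given: L1 = 8, L2 = 8, target (x, y) = (8, 0)
Using cos(theta2) = (x^2 + y^2 - L1^2 - L2^2) / (2*L1*L2)
x^2 + y^2 = 8^2 + 0 = 64
L1^2 + L2^2 = 64 + 64 = 128
Numerator = 64 - 128 = -64
Denominator = 2*8*8 = 128
cos(theta2) = -64/128 = -1/2

-1/2


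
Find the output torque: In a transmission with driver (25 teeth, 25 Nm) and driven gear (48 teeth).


Given: N1 = 25, N2 = 48, T1 = 25 Nm
Using T2/T1 = N2/N1
T2 = T1 * N2 / N1
T2 = 25 * 48 / 25
T2 = 1200 / 25
T2 = 48 Nm

48 Nm


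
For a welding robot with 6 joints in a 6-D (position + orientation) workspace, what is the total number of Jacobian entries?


Given: task space dimension = 6, joints = 6
Jacobian is a 6 x 6 matrix
Total entries = rows * columns
Total = 6 * 6
Total = 36

36


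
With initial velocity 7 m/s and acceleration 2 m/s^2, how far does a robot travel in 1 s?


Given: v0 = 7 m/s, a = 2 m/s^2, t = 1 s
Using s = v0*t + (1/2)*a*t^2
s = 7*1 + (1/2)*2*1^2
s = 7 + (1/2)*2
s = 7 + 1
s = 8

8 m


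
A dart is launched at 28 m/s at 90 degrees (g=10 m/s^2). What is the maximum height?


Given: v0 = 28 m/s, theta = 90 deg, g = 10 m/s^2
sin^2(90) = 1
Using H = v0^2 * sin^2(theta) / (2*g)
H = 28^2 * 1 / (2*10)
H = 784 * 1 / 20
H = 784 / 20
H = 196/5 m

196/5 m


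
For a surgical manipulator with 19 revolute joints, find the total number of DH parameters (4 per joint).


Given: 19 joints, 4 DH parameters per joint (d, theta, a, alpha)
Total DH parameters = number_of_joints * 4
Total = 19 * 4
Total = 76

76


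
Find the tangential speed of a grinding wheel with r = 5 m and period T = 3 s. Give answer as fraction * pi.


Given: radius r = 5 m, period T = 3 s
Using v = 2*pi*r / T
v = 2*pi*5 / 3
v = 10*pi / 3
v = 10/3*pi m/s

10/3*pi m/s


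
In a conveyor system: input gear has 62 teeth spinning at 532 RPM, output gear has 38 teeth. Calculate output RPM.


Given: N1 = 62 teeth, w1 = 532 RPM, N2 = 38 teeth
Using N1*w1 = N2*w2
w2 = N1*w1 / N2
w2 = 62*532 / 38
w2 = 32984 / 38
w2 = 868 RPM

868 RPM


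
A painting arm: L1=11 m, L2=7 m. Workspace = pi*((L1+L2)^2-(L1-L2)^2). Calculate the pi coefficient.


Given: L1 = 11, L2 = 7
(L1+L2)^2 = (18)^2 = 324
(L1-L2)^2 = (4)^2 = 16
Difference = 324 - 16 = 308
This equals 4*L1*L2 = 4*11*7 = 308
Workspace area = 308*pi

308


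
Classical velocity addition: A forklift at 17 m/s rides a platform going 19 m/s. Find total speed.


Given: object velocity = 17 m/s, platform velocity = 19 m/s (same direction)
Using classical velocity addition: v_total = v_object + v_platform
v_total = 17 + 19
v_total = 36 m/s

36 m/s


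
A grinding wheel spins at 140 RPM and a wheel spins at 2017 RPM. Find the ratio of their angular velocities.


Given: RPM_A = 140, RPM_B = 2017
omega = 2*pi*RPM/60, so omega_A/omega_B = RPM_A / RPM_B
omega_A/omega_B = 140 / 2017
omega_A/omega_B = 140/2017

140/2017


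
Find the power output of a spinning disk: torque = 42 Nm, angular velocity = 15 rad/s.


Given: tau = 42 Nm, omega = 15 rad/s
Using P = tau * omega
P = 42 * 15
P = 630 W

630 W


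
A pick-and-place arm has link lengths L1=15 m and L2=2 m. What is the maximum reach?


Given: L1 = 15 m, L2 = 2 m
For a 2-link planar arm, max reach = L1 + L2 (fully extended)
Max reach = 15 + 2
Max reach = 17 m

17 m


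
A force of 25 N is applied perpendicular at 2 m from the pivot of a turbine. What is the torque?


Given: F = 25 N, r = 2 m, angle = 90 deg (perpendicular)
Using tau = F * r * sin(90)
sin(90) = 1
tau = 25 * 2 * 1
tau = 50 Nm

50 Nm


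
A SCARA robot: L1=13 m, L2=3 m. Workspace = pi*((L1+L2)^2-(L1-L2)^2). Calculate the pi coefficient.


Given: L1 = 13, L2 = 3
(L1+L2)^2 = (16)^2 = 256
(L1-L2)^2 = (10)^2 = 100
Difference = 256 - 100 = 156
This equals 4*L1*L2 = 4*13*3 = 156
Workspace area = 156*pi

156


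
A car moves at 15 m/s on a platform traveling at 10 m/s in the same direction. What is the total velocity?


Given: object velocity = 15 m/s, platform velocity = 10 m/s (same direction)
Using classical velocity addition: v_total = v_object + v_platform
v_total = 15 + 10
v_total = 25 m/s

25 m/s


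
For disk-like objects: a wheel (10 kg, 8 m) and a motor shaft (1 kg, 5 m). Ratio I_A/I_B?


Given: M1=10 kg, R1=8 m, M2=1 kg, R2=5 m
For a disk: I = (1/2)*M*R^2, so I_A/I_B = (M1*R1^2)/(M2*R2^2)
M1*R1^2 = 10*64 = 640
M2*R2^2 = 1*25 = 25
I_A/I_B = 640/25 = 128/5

128/5


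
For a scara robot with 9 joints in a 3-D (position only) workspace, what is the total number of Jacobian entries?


Given: task space dimension = 3, joints = 9
Jacobian is a 3 x 9 matrix
Total entries = rows * columns
Total = 3 * 9
Total = 27

27


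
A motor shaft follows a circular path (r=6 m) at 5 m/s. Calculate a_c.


Given: v = 5 m/s, r = 6 m
Using a_c = v^2 / r
a_c = 5^2 / 6
a_c = 25 / 6
a_c = 25/6 m/s^2

25/6 m/s^2


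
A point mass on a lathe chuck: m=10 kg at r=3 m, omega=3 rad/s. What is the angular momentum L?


Given: m = 10 kg, r = 3 m, omega = 3 rad/s
For a point mass: I = m*r^2
I = 10*3^2 = 10*9 = 90
L = I*omega = 90*3
L = 270 kg*m^2/s

270 kg*m^2/s


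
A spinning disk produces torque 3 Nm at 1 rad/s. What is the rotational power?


Given: tau = 3 Nm, omega = 1 rad/s
Using P = tau * omega
P = 3 * 1
P = 3 W

3 W


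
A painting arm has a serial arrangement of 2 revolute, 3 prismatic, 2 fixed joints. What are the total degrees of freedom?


Given: serial robot with 2 revolute, 3 prismatic, 2 fixed joints
DOF contribution per joint type: revolute=1, prismatic=1, spherical=3, fixed=0
DOF = 2*1 + 3*1 + 2*0
DOF = 5

5


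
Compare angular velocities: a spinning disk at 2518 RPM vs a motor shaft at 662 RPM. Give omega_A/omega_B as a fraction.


Given: RPM_A = 2518, RPM_B = 662
omega = 2*pi*RPM/60, so omega_A/omega_B = RPM_A / RPM_B
omega_A/omega_B = 2518 / 662
omega_A/omega_B = 1259/331

1259/331


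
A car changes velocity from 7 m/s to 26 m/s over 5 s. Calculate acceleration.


Given: initial velocity v0 = 7 m/s, final velocity v = 26 m/s, time t = 5 s
Using a = (v - v0) / t
a = (26 - 7) / 5
a = 19 / 5
a = 19/5 m/s^2

19/5 m/s^2


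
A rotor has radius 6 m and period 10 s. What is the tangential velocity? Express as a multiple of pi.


Given: radius r = 6 m, period T = 10 s
Using v = 2*pi*r / T
v = 2*pi*6 / 10
v = 12*pi / 10
v = 6/5*pi m/s

6/5*pi m/s


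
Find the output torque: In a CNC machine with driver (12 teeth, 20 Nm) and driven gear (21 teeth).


Given: N1 = 12, N2 = 21, T1 = 20 Nm
Using T2/T1 = N2/N1
T2 = T1 * N2 / N1
T2 = 20 * 21 / 12
T2 = 420 / 12
T2 = 35 Nm

35 Nm


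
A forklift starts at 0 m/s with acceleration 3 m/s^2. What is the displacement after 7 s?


Given: v0 = 0 m/s, a = 3 m/s^2, t = 7 s
Using s = v0*t + (1/2)*a*t^2
s = 0*7 + (1/2)*3*7^2
s = 0 + (1/2)*147
s = 0 + 147/2
s = 147/2

147/2 m


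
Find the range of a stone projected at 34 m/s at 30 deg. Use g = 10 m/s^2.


Given: v0 = 34 m/s, theta = 30 deg, g = 10 m/s^2
sin(2*30) = sin(60) = sqrt(3)/2
Using R = v0^2 * sin(2*theta) / g
R = 34^2 * (sqrt(3)/2) / 10
R = 1156 * sqrt(3) / 20
R = 289/5*sqrt(3) m

289/5*sqrt(3) m


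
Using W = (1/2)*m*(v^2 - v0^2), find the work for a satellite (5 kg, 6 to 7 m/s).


Given: m = 5 kg, v0 = 6 m/s, v = 7 m/s
Using W = (1/2)*m*(v^2 - v0^2)
v^2 = 7^2 = 49
v0^2 = 6^2 = 36
v^2 - v0^2 = 49 - 36 = 13
W = (1/2)*5*13 = 65/2 J

65/2 J


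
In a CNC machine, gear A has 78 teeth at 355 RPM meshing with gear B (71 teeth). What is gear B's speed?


Given: N1 = 78 teeth, w1 = 355 RPM, N2 = 71 teeth
Using N1*w1 = N2*w2
w2 = N1*w1 / N2
w2 = 78*355 / 71
w2 = 27690 / 71
w2 = 390 RPM

390 RPM


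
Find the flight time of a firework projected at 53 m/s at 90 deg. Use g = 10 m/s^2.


Given: v0 = 53 m/s, theta = 90 deg, g = 10 m/s^2
sin(90) = 1
Using T = 2*v0*sin(theta) / g
T = 2*53*1 / 10
T = 106 / 10
T = 53/5 s

53/5 s


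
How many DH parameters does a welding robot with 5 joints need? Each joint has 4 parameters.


Given: 5 joints, 4 DH parameters per joint (d, theta, a, alpha)
Total DH parameters = number_of_joints * 4
Total = 5 * 4
Total = 20

20


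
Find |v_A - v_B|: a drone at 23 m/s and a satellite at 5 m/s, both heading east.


Given: v_A = 23 m/s east, v_B = 5 m/s east
Both move in the same direction; relative speed = |v_A - v_B|
|23 - 5| = |18|
= 18 m/s

18 m/s


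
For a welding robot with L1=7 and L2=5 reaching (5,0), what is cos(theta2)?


Given: L1 = 7, L2 = 5, target (x, y) = (5, 0)
Using cos(theta2) = (x^2 + y^2 - L1^2 - L2^2) / (2*L1*L2)
x^2 + y^2 = 5^2 + 0 = 25
L1^2 + L2^2 = 49 + 25 = 74
Numerator = 25 - 74 = -49
Denominator = 2*7*5 = 70
cos(theta2) = -49/70 = -7/10

-7/10


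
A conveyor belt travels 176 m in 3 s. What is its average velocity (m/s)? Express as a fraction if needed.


Given: distance d = 176 m, time t = 3 s
Using v = d / t
v = 176 / 3
v = 176/3 m/s

176/3 m/s


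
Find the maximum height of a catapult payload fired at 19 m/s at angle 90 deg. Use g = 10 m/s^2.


Given: v0 = 19 m/s, theta = 90 deg, g = 10 m/s^2
sin^2(90) = 1
Using H = v0^2 * sin^2(theta) / (2*g)
H = 19^2 * 1 / (2*10)
H = 361 * 1 / 20
H = 361 / 20
H = 361/20 m

361/20 m


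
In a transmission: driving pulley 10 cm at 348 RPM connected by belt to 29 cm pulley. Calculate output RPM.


Given: D1 = 10 cm, w1 = 348 RPM, D2 = 29 cm
Using D1*w1 = D2*w2
w2 = D1*w1 / D2
w2 = 10*348 / 29
w2 = 3480 / 29
w2 = 120 RPM

120 RPM


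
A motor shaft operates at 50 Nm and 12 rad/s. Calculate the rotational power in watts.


Given: tau = 50 Nm, omega = 12 rad/s
Using P = tau * omega
P = 50 * 12
P = 600 W

600 W


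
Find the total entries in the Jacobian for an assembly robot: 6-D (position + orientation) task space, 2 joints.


Given: task space dimension = 6, joints = 2
Jacobian is a 6 x 2 matrix
Total entries = rows * columns
Total = 6 * 2
Total = 12

12


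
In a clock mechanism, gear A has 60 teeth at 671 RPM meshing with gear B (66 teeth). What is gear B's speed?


Given: N1 = 60 teeth, w1 = 671 RPM, N2 = 66 teeth
Using N1*w1 = N2*w2
w2 = N1*w1 / N2
w2 = 60*671 / 66
w2 = 40260 / 66
w2 = 610 RPM

610 RPM


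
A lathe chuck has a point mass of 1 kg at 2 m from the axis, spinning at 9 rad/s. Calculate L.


Given: m = 1 kg, r = 2 m, omega = 9 rad/s
For a point mass: I = m*r^2
I = 1*2^2 = 1*4 = 4
L = I*omega = 4*9
L = 36 kg*m^2/s

36 kg*m^2/s


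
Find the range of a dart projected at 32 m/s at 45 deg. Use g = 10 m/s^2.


Given: v0 = 32 m/s, theta = 45 deg, g = 10 m/s^2
sin(2*45) = sin(90) = 1
Using R = v0^2 * sin(2*theta) / g
R = 32^2 * 1 / 10
R = 1024 / 10
R = 512/5 m

512/5 m


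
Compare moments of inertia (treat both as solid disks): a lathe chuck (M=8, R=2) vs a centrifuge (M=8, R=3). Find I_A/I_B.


Given: M1=8 kg, R1=2 m, M2=8 kg, R2=3 m
For a disk: I = (1/2)*M*R^2, so I_A/I_B = (M1*R1^2)/(M2*R2^2)
M1*R1^2 = 8*4 = 32
M2*R2^2 = 8*9 = 72
I_A/I_B = 32/72 = 4/9

4/9
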